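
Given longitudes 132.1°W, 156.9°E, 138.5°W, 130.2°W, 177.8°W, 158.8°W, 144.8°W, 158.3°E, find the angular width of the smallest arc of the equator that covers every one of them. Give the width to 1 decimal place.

72.9°

Sort the longitudes: -177.8°, -158.8°, -144.8°, -138.5°, -132.1°, -130.2°, +156.9°, +158.3°.
Eastward gaps between consecutive values (wrapping around): 19.0°, 14.0°, 6.3°, 6.4°, 1.9°, 287.1°, 1.4°, 23.9°.
Largest gap = 287.1° ⇒ minimal covering band is its complement: 360° − 287.1° = 72.9°.
Band runs from +156.9° eastward to -130.2°, crossing the antimeridian.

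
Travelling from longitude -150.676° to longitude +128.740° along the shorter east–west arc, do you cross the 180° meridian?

Naïve |128.740 − -150.676| = 279.416° > 180°, so the shorter arc goes the other way round — across 180°.
Signed shortest Δλ = ((128.740 − -150.676 + 180) mod 360) − 180 = -80.584°.
Going west by 80.584° from -150.676° passes through 180° before reaching +128.740°.

Yes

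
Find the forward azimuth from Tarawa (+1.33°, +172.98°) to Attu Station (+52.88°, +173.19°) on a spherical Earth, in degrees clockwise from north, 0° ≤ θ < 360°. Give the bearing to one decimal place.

Δλ = 173.19 − 172.98 = 0.21°.
θ = atan2( sin Δλ · cos φ₂ , cos φ₁ · sin φ₂ − sin φ₁ · cos φ₂ · cos Δλ )
  = atan2(0.00221, 0.78315) = 0.162° → normalised to [0°, 360°): 0.162°.

0.2°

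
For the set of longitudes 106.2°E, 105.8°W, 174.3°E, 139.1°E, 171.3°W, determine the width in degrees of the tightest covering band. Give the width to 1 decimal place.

Sort the longitudes: -171.3°, -105.8°, +106.2°, +139.1°, +174.3°.
Eastward gaps between consecutive values (wrapping around): 65.5°, 212.0°, 32.9°, 35.2°, 14.4°.
Largest gap = 212.0° ⇒ minimal covering band is its complement: 360° − 212.0° = 148.0°.
Band runs from +106.2° eastward to -105.8°, crossing the antimeridian.

148.0°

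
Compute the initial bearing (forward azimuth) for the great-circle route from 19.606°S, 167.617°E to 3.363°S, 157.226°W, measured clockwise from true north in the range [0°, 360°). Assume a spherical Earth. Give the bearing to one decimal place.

69.2°

Δλ = -157.226 − 167.617 = -324.843°; wrapped into (−180°, 180°]: 35.157°.
θ = atan2( sin Δλ · cos φ₂ , cos φ₁ · sin φ₂ − sin φ₁ · cos φ₂ · cos Δλ )
  = atan2(0.57483, 0.21861) = 69.178° → normalised to [0°, 360°): 69.178°.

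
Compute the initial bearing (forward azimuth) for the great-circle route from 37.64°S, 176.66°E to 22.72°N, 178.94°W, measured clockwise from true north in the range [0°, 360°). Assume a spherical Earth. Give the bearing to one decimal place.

4.7°

Δλ = -178.94 − 176.66 = -355.60°; wrapped into (−180°, 180°]: 4.40°.
θ = atan2( sin Δλ · cos φ₂ , cos φ₁ · sin φ₂ − sin φ₁ · cos φ₂ · cos Δλ )
  = atan2(0.07077, 0.86749) = 4.664° → normalised to [0°, 360°): 4.664°.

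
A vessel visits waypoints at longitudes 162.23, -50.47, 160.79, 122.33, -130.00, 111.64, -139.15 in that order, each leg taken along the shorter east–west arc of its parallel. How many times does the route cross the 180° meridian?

5

Leg 1: +162.23° → -50.47°, shortest Δλ = 147.3° (east) — crosses 180°.
Leg 2: -50.47° → +160.79°, shortest Δλ = -148.74° (west) — crosses 180°.
Leg 3: +160.79° → +122.33°, shortest Δλ = -38.46° (west) — does not cross 180°.
Leg 4: +122.33° → -130.00°, shortest Δλ = 107.67° (east) — crosses 180°.
Leg 5: -130.00° → +111.64°, shortest Δλ = -118.36° (west) — crosses 180°.
Leg 6: +111.64° → -139.15°, shortest Δλ = 109.21° (east) — crosses 180°.
Total crossings: 5.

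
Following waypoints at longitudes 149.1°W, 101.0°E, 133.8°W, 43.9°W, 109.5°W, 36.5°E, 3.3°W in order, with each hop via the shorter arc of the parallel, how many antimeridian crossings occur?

Leg 1: -149.1° → +101.0°, shortest Δλ = -109.9° (west) — crosses 180°.
Leg 2: +101.0° → -133.8°, shortest Δλ = 125.2° (east) — crosses 180°.
Leg 3: -133.8° → -43.9°, shortest Δλ = 89.9° (east) — does not cross 180°.
Leg 4: -43.9° → -109.5°, shortest Δλ = -65.6° (west) — does not cross 180°.
Leg 5: -109.5° → +36.5°, shortest Δλ = 146.0° (east) — does not cross 180°.
Leg 6: +36.5° → -3.3°, shortest Δλ = -39.8° (west) — does not cross 180°.
Total crossings: 2.

2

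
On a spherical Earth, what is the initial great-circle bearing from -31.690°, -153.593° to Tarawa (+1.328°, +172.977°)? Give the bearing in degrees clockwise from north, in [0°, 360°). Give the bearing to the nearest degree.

310°

Δλ = 172.977 − -153.593 = 326.570°; wrapped into (−180°, 180°]: -33.430°.
θ = atan2( sin Δλ · cos φ₂ , cos φ₁ · sin φ₂ − sin φ₁ · cos φ₂ · cos Δλ )
  = atan2(-0.55077, 0.45802) = -50.253° → normalised to [0°, 360°): 309.747°.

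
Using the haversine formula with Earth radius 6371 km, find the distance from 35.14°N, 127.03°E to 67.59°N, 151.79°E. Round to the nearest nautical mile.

Δλ = 151.79 − 127.03 = 24.76°.
Δφ = 67.59 − 35.14 = 32.45°.
a = sin²(Δφ/2) + cos φ₁ · cos φ₂ · sin²(Δλ/2) = 0.092400.
c = 2·atan2(√a, √(1−a)) = 0.61772 rad → d = 6371·c ≈ 3935.50 km ≈ 2125.00 nmi.

2125 nmi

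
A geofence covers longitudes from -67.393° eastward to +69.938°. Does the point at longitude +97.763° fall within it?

Band width going east from -67.393° to +69.938°: ((69.938 − -67.393) mod 360) = 137.331°.
Offset of +97.763° east of the west edge: ((97.763 − -67.393) mod 360) = 165.156°.
165.156° > 137.331° ⇒ outside.

No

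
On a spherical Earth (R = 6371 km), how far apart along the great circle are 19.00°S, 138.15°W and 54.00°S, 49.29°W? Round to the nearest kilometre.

8236 km

Δλ = -49.29 − -138.15 = 88.86°.
Δφ = -54.00 − -19.00 = -35.00°.
a = sin²(Δφ/2) + cos φ₁ · cos φ₂ · sin²(Δλ/2) = 0.362776.
c = 2·atan2(√a, √(1−a)) = 1.29278 rad → d = 6371·c ≈ 8236.31 km.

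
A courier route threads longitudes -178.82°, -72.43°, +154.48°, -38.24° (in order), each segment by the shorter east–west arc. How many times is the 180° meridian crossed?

2

Leg 1: -178.82° → -72.43°, shortest Δλ = 106.39° (east) — does not cross 180°.
Leg 2: -72.43° → +154.48°, shortest Δλ = -133.09° (west) — crosses 180°.
Leg 3: +154.48° → -38.24°, shortest Δλ = 167.28° (east) — crosses 180°.
Total crossings: 2.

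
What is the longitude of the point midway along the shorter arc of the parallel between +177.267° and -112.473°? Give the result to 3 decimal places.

-147.603°

Signed shortest Δλ from +177.267° to -112.473° is +70.260°.
Midpoint longitude = +177.267° + (+70.260°)/2 = +177.267° + 35.130° = +212.397°.
Normalise into (−180°, 180°]: -147.603°.
(The naïve average (+177.267 + -112.473)/2 = 32.397° is on the wrong side of the globe.)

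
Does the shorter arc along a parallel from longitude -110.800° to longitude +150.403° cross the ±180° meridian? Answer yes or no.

Naïve |150.403 − -110.800| = 261.203° > 180°, so the shorter arc goes the other way round — across 180°.
Signed shortest Δλ = ((150.403 − -110.800 + 180) mod 360) − 180 = -98.797°.
Going west by 98.797° from -110.800° passes through 180° before reaching +150.403°.

Yes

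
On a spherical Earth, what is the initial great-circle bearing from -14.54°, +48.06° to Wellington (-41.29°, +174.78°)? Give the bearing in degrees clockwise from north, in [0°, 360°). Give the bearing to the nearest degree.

141°

Δλ = 174.78 − 48.06 = 126.72°.
θ = atan2( sin Δλ · cos φ₂ , cos φ₁ · sin φ₂ − sin φ₁ · cos φ₂ · cos Δλ )
  = atan2(0.60228, -0.75152) = 141.291° → normalised to [0°, 360°): 141.291°.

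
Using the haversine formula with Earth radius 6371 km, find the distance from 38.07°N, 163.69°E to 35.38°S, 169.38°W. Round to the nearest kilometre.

8625 km

Δλ = -169.38 − 163.69 = -333.07°; wrapped into (−180°, 180°]: 26.93°.
Δφ = -35.38 − 38.07 = -73.45°.
a = sin²(Δφ/2) + cos φ₁ · cos φ₂ · sin²(Δλ/2) = 0.392376.
c = 2·atan2(√a, √(1−a)) = 1.35385 rad → d = 6371·c ≈ 8625.39 km.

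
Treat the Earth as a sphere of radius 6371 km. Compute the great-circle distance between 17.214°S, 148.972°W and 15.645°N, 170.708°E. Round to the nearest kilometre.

5735 km

Δλ = 170.708 − -148.972 = 319.680°; wrapped into (−180°, 180°]: -40.320°.
Δφ = 15.645 − -17.214 = 32.859°.
a = sin²(Δφ/2) + cos φ₁ · cos φ₂ · sin²(Δλ/2) = 0.189251.
c = 2·atan2(√a, √(1−a)) = 0.90014 rad → d = 6371·c ≈ 5734.80 km.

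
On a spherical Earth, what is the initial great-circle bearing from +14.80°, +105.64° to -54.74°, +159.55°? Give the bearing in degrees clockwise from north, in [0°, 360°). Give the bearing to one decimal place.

152.0°

Δλ = 159.55 − 105.64 = 53.91°.
θ = atan2( sin Δλ · cos φ₂ , cos φ₁ · sin φ₂ − sin φ₁ · cos φ₂ · cos Δλ )
  = atan2(0.46650, -0.87632) = 151.972° → normalised to [0°, 360°): 151.972°.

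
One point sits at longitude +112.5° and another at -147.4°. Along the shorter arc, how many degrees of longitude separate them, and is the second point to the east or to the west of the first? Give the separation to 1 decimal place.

Raw difference: -147.4 − 112.5 = -259.9°.
Normalise into (−180°, 180°]: -259.9° + 360° = 100.1°.
Positive ⇒ the second point lies to the east; separation 100.1°.

100.1° east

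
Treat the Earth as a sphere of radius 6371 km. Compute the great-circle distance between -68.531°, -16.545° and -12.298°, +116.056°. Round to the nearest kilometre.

Δλ = 116.056 − -16.545 = 132.601°.
Δφ = -12.298 − -68.531 = 56.233°.
a = sin²(Δφ/2) + cos φ₁ · cos φ₂ · sin²(Δλ/2) = 0.521919.
c = 2·atan2(√a, √(1−a)) = 1.61465 rad → d = 6371·c ≈ 10286.92 km.

10287 km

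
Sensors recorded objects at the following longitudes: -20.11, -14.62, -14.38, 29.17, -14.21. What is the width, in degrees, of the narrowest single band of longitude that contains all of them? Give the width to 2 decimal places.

49.28°

Sort the longitudes: -20.11°, -14.62°, -14.38°, -14.21°, +29.17°.
Eastward gaps between consecutive values (wrapping around): 5.49°, 0.24°, 0.17°, 43.38°, 310.72°.
Largest gap = 310.72° ⇒ minimal covering band is its complement: 360° − 310.72° = 49.28°.
Band runs from -20.11° eastward to +29.17°.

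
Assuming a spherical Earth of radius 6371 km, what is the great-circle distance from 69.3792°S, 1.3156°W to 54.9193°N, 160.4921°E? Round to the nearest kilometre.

18167 km

Δλ = 160.4921 − -1.3156 = 161.8077°.
Δφ = 54.9193 − -69.3792 = 124.2985°.
a = sin²(Δφ/2) + cos φ₁ · cos φ₂ · sin²(Δλ/2) = 0.979103.
c = 2·atan2(√a, √(1−a)) = 2.85146 rad → d = 6371·c ≈ 18166.63 km.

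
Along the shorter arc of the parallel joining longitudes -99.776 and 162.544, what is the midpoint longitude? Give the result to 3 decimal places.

-148.616°

Signed shortest Δλ from -99.776° to +162.544° is -97.680°.
Midpoint longitude = -99.776° + (-97.680°)/2 = -99.776° − 48.840° = -148.616°.
(The naïve average (-99.776 + +162.544)/2 = 31.384° is on the wrong side of the globe.)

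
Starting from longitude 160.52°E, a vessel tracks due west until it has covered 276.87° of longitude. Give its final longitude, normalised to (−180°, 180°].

Start at +160.52°; shift −276.87° → -116.35°.
-116.35° already lies in (−180°, 180°].

116.35°W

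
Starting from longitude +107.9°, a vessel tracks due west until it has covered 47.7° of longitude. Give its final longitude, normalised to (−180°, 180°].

Start at +107.9°; shift −47.7° → +60.2°.
+60.2° already lies in (−180°, 180°].

+60.2°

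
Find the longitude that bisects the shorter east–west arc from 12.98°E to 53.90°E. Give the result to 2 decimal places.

Signed shortest Δλ from +12.98° to +53.90° is +40.92°.
Midpoint longitude = +12.98° + (+40.92°)/2 = +12.98° + 20.46° = +33.44°.

33.44°E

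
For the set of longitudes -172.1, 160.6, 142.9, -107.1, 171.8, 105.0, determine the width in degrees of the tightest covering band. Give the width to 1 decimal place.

147.9°

Sort the longitudes: -172.1°, -107.1°, +105.0°, +142.9°, +160.6°, +171.8°.
Eastward gaps between consecutive values (wrapping around): 65.0°, 212.1°, 37.9°, 17.7°, 11.2°, 16.1°.
Largest gap = 212.1° ⇒ minimal covering band is its complement: 360° − 212.1° = 147.9°.
Band runs from +105.0° eastward to -107.1°, crossing the antimeridian.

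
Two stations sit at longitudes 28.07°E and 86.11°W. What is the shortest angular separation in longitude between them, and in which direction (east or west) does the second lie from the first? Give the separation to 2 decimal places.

Raw difference: -86.11 − 28.07 = -114.18°.
Normalise into (−180°, 180°]: -114.18° stays -114.18°.
Negative ⇒ the second point lies to the west; separation 114.18°.

114.18° west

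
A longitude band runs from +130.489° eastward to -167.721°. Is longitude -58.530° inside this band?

No

Band width going east from +130.489° to -167.721°: ((-167.721 − 130.489) mod 360) = 61.790°.
Offset of -58.530° east of the west edge: ((-58.530 − 130.489) mod 360) = 170.981°.
170.981° > 61.790° ⇒ outside.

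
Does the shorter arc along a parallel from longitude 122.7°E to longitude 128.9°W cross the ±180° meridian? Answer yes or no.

Yes

Naïve |-128.9 − 122.7| = 251.6° > 180°, so the shorter arc goes the other way round — across 180°.
Signed shortest Δλ = ((-128.9 − 122.7 + 180) mod 360) − 180 = 108.4°.
Going east by 108.4° from +122.7° passes through 180° before reaching -128.9°.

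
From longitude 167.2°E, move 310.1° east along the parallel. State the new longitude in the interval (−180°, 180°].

117.3°E

Start at +167.2°; shift +310.1° → +477.3°.
+477.3° lies outside (−180°, 180°]; subtract 360° → +117.3°.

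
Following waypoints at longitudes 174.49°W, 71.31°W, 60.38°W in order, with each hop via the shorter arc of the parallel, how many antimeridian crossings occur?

Leg 1: -174.49° → -71.31°, shortest Δλ = 103.18° (east) — does not cross 180°.
Leg 2: -71.31° → -60.38°, shortest Δλ = 10.93° (east) — does not cross 180°.
Total crossings: 0.

0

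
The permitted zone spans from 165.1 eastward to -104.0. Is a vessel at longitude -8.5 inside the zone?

Band width going east from +165.1° to -104.0°: ((-104.0 − 165.1) mod 360) = 90.9°.
Offset of -8.5° east of the west edge: ((-8.5 − 165.1) mod 360) = 186.4°.
186.4° > 90.9° ⇒ outside.

No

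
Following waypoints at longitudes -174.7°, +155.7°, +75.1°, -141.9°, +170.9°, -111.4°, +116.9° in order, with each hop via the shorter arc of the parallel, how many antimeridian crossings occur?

Leg 1: -174.7° → +155.7°, shortest Δλ = -29.6° (west) — crosses 180°.
Leg 2: +155.7° → +75.1°, shortest Δλ = -80.6° (west) — does not cross 180°.
Leg 3: +75.1° → -141.9°, shortest Δλ = 143.0° (east) — crosses 180°.
Leg 4: -141.9° → +170.9°, shortest Δλ = -47.2° (west) — crosses 180°.
Leg 5: +170.9° → -111.4°, shortest Δλ = 77.7° (east) — crosses 180°.
Leg 6: -111.4° → +116.9°, shortest Δλ = -131.7° (west) — crosses 180°.
Total crossings: 5.

5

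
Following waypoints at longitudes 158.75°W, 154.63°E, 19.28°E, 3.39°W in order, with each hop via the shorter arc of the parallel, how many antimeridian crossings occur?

1

Leg 1: -158.75° → +154.63°, shortest Δλ = -46.62° (west) — crosses 180°.
Leg 2: +154.63° → +19.28°, shortest Δλ = -135.35° (west) — does not cross 180°.
Leg 3: +19.28° → -3.39°, shortest Δλ = -22.67° (west) — does not cross 180°.
Total crossings: 1.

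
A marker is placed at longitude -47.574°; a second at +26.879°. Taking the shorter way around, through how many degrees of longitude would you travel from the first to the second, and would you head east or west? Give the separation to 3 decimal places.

Raw difference: 26.879 − -47.574 = 74.453°.
Normalise into (−180°, 180°]: 74.453° stays 74.453°.
Positive ⇒ the second point lies to the east; separation 74.453°.

74.453° east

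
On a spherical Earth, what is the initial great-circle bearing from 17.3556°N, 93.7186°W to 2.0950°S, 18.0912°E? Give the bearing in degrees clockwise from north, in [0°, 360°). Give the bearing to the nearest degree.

85°

Δλ = 18.0912 − -93.7186 = 111.8098°.
θ = atan2( sin Δλ · cos φ₂ , cos φ₁ · sin φ₂ − sin φ₁ · cos φ₂ · cos Δλ )
  = atan2(0.92780, 0.07586) = 85.326° → normalised to [0°, 360°): 85.326°.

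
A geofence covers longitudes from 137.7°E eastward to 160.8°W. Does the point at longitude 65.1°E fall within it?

No

Band width going east from +137.7° to -160.8°: ((-160.8 − 137.7) mod 360) = 61.5°.
Offset of +65.1° east of the west edge: ((65.1 − 137.7) mod 360) = 287.4°.
287.4° > 61.5° ⇒ outside.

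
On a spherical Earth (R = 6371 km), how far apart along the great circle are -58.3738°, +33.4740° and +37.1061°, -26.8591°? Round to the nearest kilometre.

Δλ = -26.8591 − 33.4740 = -60.3331°.
Δφ = 37.1061 − -58.3738 = 95.4799°.
a = sin²(Δφ/2) + cos φ₁ · cos φ₂ · sin²(Δλ/2) = 0.653353.
c = 2·atan2(√a, √(1−a)) = 1.88253 rad → d = 6371·c ≈ 11993.57 km.

11994 km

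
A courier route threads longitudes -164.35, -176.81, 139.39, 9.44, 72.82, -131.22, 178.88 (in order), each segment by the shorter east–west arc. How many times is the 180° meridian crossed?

3

Leg 1: -164.35° → -176.81°, shortest Δλ = -12.46° (west) — does not cross 180°.
Leg 2: -176.81° → +139.39°, shortest Δλ = -43.8° (west) — crosses 180°.
Leg 3: +139.39° → +9.44°, shortest Δλ = -129.95° (west) — does not cross 180°.
Leg 4: +9.44° → +72.82°, shortest Δλ = 63.38° (east) — does not cross 180°.
Leg 5: +72.82° → -131.22°, shortest Δλ = 155.96° (east) — crosses 180°.
Leg 6: -131.22° → +178.88°, shortest Δλ = -49.9° (west) — crosses 180°.
Total crossings: 3.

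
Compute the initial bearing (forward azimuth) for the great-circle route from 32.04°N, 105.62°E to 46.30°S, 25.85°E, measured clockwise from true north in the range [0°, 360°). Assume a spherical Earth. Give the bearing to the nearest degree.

225°

Δλ = 25.85 − 105.62 = -79.77°.
θ = atan2( sin Δλ · cos φ₂ , cos φ₁ · sin φ₂ − sin φ₁ · cos φ₂ · cos Δλ )
  = atan2(-0.67990, -0.67794) = -134.917° → normalised to [0°, 360°): 225.083°.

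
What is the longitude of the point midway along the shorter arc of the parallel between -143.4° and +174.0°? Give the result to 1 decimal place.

Signed shortest Δλ from -143.4° to +174.0° is -42.6°.
Midpoint longitude = -143.4° + (-42.6°)/2 = -143.4° − 21.3° = -164.7°.
(The naïve average (-143.4 + +174.0)/2 = 15.3° is on the wrong side of the globe.)

-164.7°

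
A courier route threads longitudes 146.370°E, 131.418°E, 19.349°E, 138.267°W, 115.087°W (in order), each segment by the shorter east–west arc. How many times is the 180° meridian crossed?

0

Leg 1: +146.370° → +131.418°, shortest Δλ = -14.952° (west) — does not cross 180°.
Leg 2: +131.418° → +19.349°, shortest Δλ = -112.069° (west) — does not cross 180°.
Leg 3: +19.349° → -138.267°, shortest Δλ = -157.616° (west) — does not cross 180°.
Leg 4: -138.267° → -115.087°, shortest Δλ = 23.18° (east) — does not cross 180°.
Total crossings: 0.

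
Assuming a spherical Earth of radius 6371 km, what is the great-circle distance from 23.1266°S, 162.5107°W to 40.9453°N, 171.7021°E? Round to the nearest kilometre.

Δλ = 171.7021 − -162.5107 = 334.2128°; wrapped into (−180°, 180°]: -25.7872°.
Δφ = 40.9453 − -23.1266 = 64.0719°.
a = sin²(Δφ/2) + cos φ₁ · cos φ₂ · sin²(Δλ/2) = 0.315966.
c = 2·atan2(√a, √(1−a)) = 1.19387 rad → d = 6371·c ≈ 7606.12 km.

7606 km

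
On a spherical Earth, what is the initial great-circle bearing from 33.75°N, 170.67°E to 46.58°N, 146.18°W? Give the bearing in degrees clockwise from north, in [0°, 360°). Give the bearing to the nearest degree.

Δλ = -146.18 − 170.67 = -316.85°; wrapped into (−180°, 180°]: 43.15°.
θ = atan2( sin Δλ · cos φ₂ , cos φ₁ · sin φ₂ − sin φ₁ · cos φ₂ · cos Δλ )
  = atan2(0.47008, 0.32533) = 55.314° → normalised to [0°, 360°): 55.314°.

55°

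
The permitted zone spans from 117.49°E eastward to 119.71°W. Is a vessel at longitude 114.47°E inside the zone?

No

Band width going east from +117.49° to -119.71°: ((-119.71 − 117.49) mod 360) = 122.80°.
Offset of +114.47° east of the west edge: ((114.47 − 117.49) mod 360) = 356.98°.
356.98° > 122.80° ⇒ outside.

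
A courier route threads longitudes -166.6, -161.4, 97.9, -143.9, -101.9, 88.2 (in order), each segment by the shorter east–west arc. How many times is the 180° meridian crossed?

3

Leg 1: -166.6° → -161.4°, shortest Δλ = 5.2° (east) — does not cross 180°.
Leg 2: -161.4° → +97.9°, shortest Δλ = -100.7° (west) — crosses 180°.
Leg 3: +97.9° → -143.9°, shortest Δλ = 118.2° (east) — crosses 180°.
Leg 4: -143.9° → -101.9°, shortest Δλ = 42.0° (east) — does not cross 180°.
Leg 5: -101.9° → +88.2°, shortest Δλ = -169.9° (west) — crosses 180°.
Total crossings: 3.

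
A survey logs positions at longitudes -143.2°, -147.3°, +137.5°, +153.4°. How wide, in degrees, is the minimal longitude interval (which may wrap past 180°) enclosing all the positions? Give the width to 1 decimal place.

79.3°

Sort the longitudes: -147.3°, -143.2°, +137.5°, +153.4°.
Eastward gaps between consecutive values (wrapping around): 4.1°, 280.7°, 15.9°, 59.3°.
Largest gap = 280.7° ⇒ minimal covering band is its complement: 360° − 280.7° = 79.3°.
Band runs from +137.5° eastward to -143.2°, crossing the antimeridian.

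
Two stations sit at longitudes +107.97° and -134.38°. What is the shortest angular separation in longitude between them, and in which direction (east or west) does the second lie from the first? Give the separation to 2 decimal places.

Raw difference: -134.38 − 107.97 = -242.35°.
Normalise into (−180°, 180°]: -242.35° + 360° = 117.65°.
Positive ⇒ the second point lies to the east; separation 117.65°.

117.65° east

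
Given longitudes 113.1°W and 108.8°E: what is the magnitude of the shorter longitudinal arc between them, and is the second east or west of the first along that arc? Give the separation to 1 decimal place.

138.1° west

Raw difference: 108.8 − -113.1 = 221.9°.
Normalise into (−180°, 180°]: 221.9° − 360° = -138.1°.
Negative ⇒ the second point lies to the west; separation 138.1°.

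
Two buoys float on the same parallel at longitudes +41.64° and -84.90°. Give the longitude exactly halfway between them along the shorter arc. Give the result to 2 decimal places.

-21.63°

Signed shortest Δλ from +41.64° to -84.90° is -126.54°.
Midpoint longitude = +41.64° + (-126.54°)/2 = +41.64° − 63.27° = -21.63°.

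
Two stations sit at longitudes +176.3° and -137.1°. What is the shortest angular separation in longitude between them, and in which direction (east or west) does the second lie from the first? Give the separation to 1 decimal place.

Raw difference: -137.1 − 176.3 = -313.4°.
Normalise into (−180°, 180°]: -313.4° + 360° = 46.6°.
Positive ⇒ the second point lies to the east; separation 46.6°.

46.6° east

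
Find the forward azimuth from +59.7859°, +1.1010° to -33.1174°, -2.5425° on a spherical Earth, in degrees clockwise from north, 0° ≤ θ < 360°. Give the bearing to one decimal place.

183.1°

Δλ = -2.5425 − 1.1010 = -3.6435°.
θ = atan2( sin Δλ · cos φ₂ , cos φ₁ · sin φ₂ − sin φ₁ · cos φ₂ · cos Δλ )
  = atan2(-0.05322, -0.99725) = -176.945° → normalised to [0°, 360°): 183.055°.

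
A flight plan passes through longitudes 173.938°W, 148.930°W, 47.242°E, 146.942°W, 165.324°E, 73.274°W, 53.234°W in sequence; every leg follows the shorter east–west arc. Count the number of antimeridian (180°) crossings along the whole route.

Leg 1: -173.938° → -148.930°, shortest Δλ = 25.008° (east) — does not cross 180°.
Leg 2: -148.930° → +47.242°, shortest Δλ = -163.828° (west) — crosses 180°.
Leg 3: +47.242° → -146.942°, shortest Δλ = 165.816° (east) — crosses 180°.
Leg 4: -146.942° → +165.324°, shortest Δλ = -47.734° (west) — crosses 180°.
Leg 5: +165.324° → -73.274°, shortest Δλ = 121.402° (east) — crosses 180°.
Leg 6: -73.274° → -53.234°, shortest Δλ = 20.04° (east) — does not cross 180°.
Total crossings: 4.

4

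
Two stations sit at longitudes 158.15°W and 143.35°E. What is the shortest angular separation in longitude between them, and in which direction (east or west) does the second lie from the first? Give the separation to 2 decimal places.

Raw difference: 143.35 − -158.15 = 301.5°.
Normalise into (−180°, 180°]: 301.5° − 360° = -58.5°.
Negative ⇒ the second point lies to the west; separation 58.50°.

58.50° west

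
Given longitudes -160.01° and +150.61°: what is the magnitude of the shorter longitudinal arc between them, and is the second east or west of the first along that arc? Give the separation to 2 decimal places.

49.38° west

Raw difference: 150.61 − -160.01 = 310.62°.
Normalise into (−180°, 180°]: 310.62° − 360° = -49.38°.
Negative ⇒ the second point lies to the west; separation 49.38°.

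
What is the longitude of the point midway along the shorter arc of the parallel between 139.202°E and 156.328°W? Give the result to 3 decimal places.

171.437°E

Signed shortest Δλ from +139.202° to -156.328° is +64.470°.
Midpoint longitude = +139.202° + (+64.470°)/2 = +139.202° + 32.235° = +171.437°.
(The naïve average (+139.202 + -156.328)/2 = -8.563° is on the wrong side of the globe.)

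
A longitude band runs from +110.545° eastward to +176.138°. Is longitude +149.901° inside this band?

Band width going east from +110.545° to +176.138°: ((176.138 − 110.545) mod 360) = 65.593°.
Offset of +149.901° east of the west edge: ((149.901 − 110.545) mod 360) = 39.356°.
39.356° ≤ 65.593° ⇒ inside.

Yes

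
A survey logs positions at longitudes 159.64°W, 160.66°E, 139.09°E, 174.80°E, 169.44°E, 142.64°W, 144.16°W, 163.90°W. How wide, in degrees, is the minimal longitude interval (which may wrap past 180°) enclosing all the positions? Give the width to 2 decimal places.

Sort the longitudes: -163.90°, -159.64°, -144.16°, -142.64°, +139.09°, +160.66°, +169.44°, +174.80°.
Eastward gaps between consecutive values (wrapping around): 4.26°, 15.48°, 1.52°, 281.73°, 21.57°, 8.78°, 5.36°, 21.30°.
Largest gap = 281.73° ⇒ minimal covering band is its complement: 360° − 281.73° = 78.27°.
Band runs from +139.09° eastward to -142.64°, crossing the antimeridian.

78.27°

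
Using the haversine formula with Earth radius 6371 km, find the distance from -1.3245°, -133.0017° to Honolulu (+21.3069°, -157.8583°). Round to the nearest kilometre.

Δλ = -157.8583 − -133.0017 = -24.8566°.
Δφ = 21.3069 − -1.3245 = 22.6314°.
a = sin²(Δφ/2) + cos φ₁ · cos φ₂ · sin²(Δλ/2) = 0.081641.
c = 2·atan2(√a, √(1−a)) = 0.57954 rad → d = 6371·c ≈ 3692.22 km.

3692 km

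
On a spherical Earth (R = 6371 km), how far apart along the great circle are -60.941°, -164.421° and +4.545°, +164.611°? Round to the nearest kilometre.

Δλ = 164.611 − -164.421 = 329.032°; wrapped into (−180°, 180°]: -30.968°.
Δφ = 4.545 − -60.941 = 65.486°.
a = sin²(Δφ/2) + cos φ₁ · cos φ₂ · sin²(Δλ/2) = 0.327051.
c = 2·atan2(√a, √(1−a)) = 1.21760 rad → d = 6371·c ≈ 7757.34 km.

7757 km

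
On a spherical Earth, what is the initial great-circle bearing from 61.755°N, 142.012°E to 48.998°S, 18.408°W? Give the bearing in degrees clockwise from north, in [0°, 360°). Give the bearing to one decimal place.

310.4°

Δλ = -18.408 − 142.012 = -160.420°.
θ = atan2( sin Δλ · cos φ₂ , cos φ₁ · sin φ₂ − sin φ₁ · cos φ₂ · cos Δλ )
  = atan2(-0.21987, 0.18740) = -49.559° → normalised to [0°, 360°): 310.441°.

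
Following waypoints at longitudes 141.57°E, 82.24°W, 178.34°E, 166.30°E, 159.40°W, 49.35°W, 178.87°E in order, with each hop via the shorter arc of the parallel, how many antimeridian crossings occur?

Leg 1: +141.57° → -82.24°, shortest Δλ = 136.19° (east) — crosses 180°.
Leg 2: -82.24° → +178.34°, shortest Δλ = -99.42° (west) — crosses 180°.
Leg 3: +178.34° → +166.30°, shortest Δλ = -12.04° (west) — does not cross 180°.
Leg 4: +166.30° → -159.40°, shortest Δλ = 34.3° (east) — crosses 180°.
Leg 5: -159.40° → -49.35°, shortest Δλ = 110.05° (east) — does not cross 180°.
Leg 6: -49.35° → +178.87°, shortest Δλ = -131.78° (west) — crosses 180°.
Total crossings: 4.

4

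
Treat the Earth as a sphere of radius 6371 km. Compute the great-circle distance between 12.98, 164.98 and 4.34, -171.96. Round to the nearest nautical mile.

Δλ = -171.96 − 164.98 = -336.94°; wrapped into (−180°, 180°]: 23.06°.
Δφ = 4.34 − 12.98 = -8.64°.
a = sin²(Δφ/2) + cos φ₁ · cos φ₂ · sin²(Δλ/2) = 0.044494.
c = 2·atan2(√a, √(1−a)) = 0.42507 rad → d = 6371·c ≈ 2708.09 km ≈ 1462.25 nmi.

1462 nmi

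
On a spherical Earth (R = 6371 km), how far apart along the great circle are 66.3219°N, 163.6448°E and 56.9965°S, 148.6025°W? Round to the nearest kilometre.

14276 km

Δλ = -148.6025 − 163.6448 = -312.2473°; wrapped into (−180°, 180°]: 47.7527°.
Δφ = -56.9965 − 66.3219 = -123.3184°.
a = sin²(Δφ/2) + cos φ₁ · cos φ₂ · sin²(Δλ/2) = 0.810484.
c = 2·atan2(√a, √(1−a)) = 2.24077 rad → d = 6371·c ≈ 14275.96 km.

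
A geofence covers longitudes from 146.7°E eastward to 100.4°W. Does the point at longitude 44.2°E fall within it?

Band width going east from +146.7° to -100.4°: ((-100.4 − 146.7) mod 360) = 112.9°.
Offset of +44.2° east of the west edge: ((44.2 − 146.7) mod 360) = 257.5°.
257.5° > 112.9° ⇒ outside.

No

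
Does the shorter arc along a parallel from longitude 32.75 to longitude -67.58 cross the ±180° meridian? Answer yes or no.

Signed shortest Δλ = ((-67.58 − 32.75 + 180) mod 360) − 180 = -100.33°.
Going west by 100.33° from +32.75° reaches -67.58° without touching 180°.

No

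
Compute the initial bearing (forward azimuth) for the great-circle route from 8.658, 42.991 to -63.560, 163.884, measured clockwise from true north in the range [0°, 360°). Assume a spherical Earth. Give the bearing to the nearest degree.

156°

Δλ = 163.884 − 42.991 = 120.893°.
θ = atan2( sin Δλ · cos φ₂ , cos φ₁ · sin φ₂ − sin φ₁ · cos φ₂ · cos Δλ )
  = atan2(0.38209, -0.85078) = 155.815° → normalised to [0°, 360°): 155.815°.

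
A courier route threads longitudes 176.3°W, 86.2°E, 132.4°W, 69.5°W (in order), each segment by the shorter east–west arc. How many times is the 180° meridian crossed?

2

Leg 1: -176.3° → +86.2°, shortest Δλ = -97.5° (west) — crosses 180°.
Leg 2: +86.2° → -132.4°, shortest Δλ = 141.4° (east) — crosses 180°.
Leg 3: -132.4° → -69.5°, shortest Δλ = 62.9° (east) — does not cross 180°.
Total crossings: 2.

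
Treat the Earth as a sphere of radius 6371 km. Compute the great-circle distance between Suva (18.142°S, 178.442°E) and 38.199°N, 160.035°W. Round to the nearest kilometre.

Δλ = -160.035 − 178.442 = -338.477°; wrapped into (−180°, 180°]: 21.523°.
Δφ = 38.199 − -18.142 = 56.341°.
a = sin²(Δφ/2) + cos φ₁ · cos φ₂ · sin²(Δλ/2) = 0.248913.
c = 2·atan2(√a, √(1−a)) = 1.04468 rad → d = 6371·c ≈ 6655.68 km.

6656 km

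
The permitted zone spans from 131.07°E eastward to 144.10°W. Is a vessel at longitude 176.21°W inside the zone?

Yes

Band width going east from +131.07° to -144.10°: ((-144.10 − 131.07) mod 360) = 84.83°.
Offset of -176.21° east of the west edge: ((-176.21 − 131.07) mod 360) = 52.72°.
52.72° ≤ 84.83° ⇒ inside.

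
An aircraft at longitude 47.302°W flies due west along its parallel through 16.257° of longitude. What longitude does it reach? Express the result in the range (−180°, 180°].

Start at -47.302°; shift −16.257° → -63.559°.
-63.559° already lies in (−180°, 180°].

63.559°W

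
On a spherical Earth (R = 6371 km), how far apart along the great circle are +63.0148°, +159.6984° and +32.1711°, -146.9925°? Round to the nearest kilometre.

5032 km

Δλ = -146.9925 − 159.6984 = -306.6909°; wrapped into (−180°, 180°]: 53.3091°.
Δφ = 32.1711 − 63.0148 = -30.8437°.
a = sin²(Δφ/2) + cos φ₁ · cos φ₂ · sin²(Δλ/2) = 0.148014.
c = 2·atan2(√a, √(1−a)) = 0.78982 rad → d = 6371·c ≈ 5031.96 km.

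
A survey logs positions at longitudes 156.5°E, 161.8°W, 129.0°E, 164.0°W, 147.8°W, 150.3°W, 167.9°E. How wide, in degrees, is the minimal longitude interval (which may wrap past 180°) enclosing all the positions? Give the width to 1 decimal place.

Sort the longitudes: -164.0°, -161.8°, -150.3°, -147.8°, +129.0°, +156.5°, +167.9°.
Eastward gaps between consecutive values (wrapping around): 2.2°, 11.5°, 2.5°, 276.8°, 27.5°, 11.4°, 28.1°.
Largest gap = 276.8° ⇒ minimal covering band is its complement: 360° − 276.8° = 83.2°.
Band runs from +129.0° eastward to -147.8°, crossing the antimeridian.

83.2°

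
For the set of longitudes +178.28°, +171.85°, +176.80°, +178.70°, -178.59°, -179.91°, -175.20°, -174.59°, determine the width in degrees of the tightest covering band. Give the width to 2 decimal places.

13.56°

Sort the longitudes: -179.91°, -178.59°, -175.20°, -174.59°, +171.85°, +176.80°, +178.28°, +178.70°.
Eastward gaps between consecutive values (wrapping around): 1.32°, 3.39°, 0.61°, 346.44°, 4.95°, 1.48°, 0.42°, 1.39°.
Largest gap = 346.44° ⇒ minimal covering band is its complement: 360° − 346.44° = 13.56°.
Band runs from +171.85° eastward to -174.59°, crossing the antimeridian.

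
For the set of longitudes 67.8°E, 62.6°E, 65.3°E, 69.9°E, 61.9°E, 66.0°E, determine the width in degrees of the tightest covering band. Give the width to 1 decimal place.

8.0°

Sort the longitudes: +61.9°, +62.6°, +65.3°, +66.0°, +67.8°, +69.9°.
Eastward gaps between consecutive values (wrapping around): 0.7°, 2.7°, 0.7°, 1.8°, 2.1°, 352.0°.
Largest gap = 352.0° ⇒ minimal covering band is its complement: 360° − 352.0° = 8.0°.
Band runs from +61.9° eastward to +69.9°.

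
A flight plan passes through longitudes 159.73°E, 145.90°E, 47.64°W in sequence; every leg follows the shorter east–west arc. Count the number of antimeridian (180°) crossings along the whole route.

1

Leg 1: +159.73° → +145.90°, shortest Δλ = -13.83° (west) — does not cross 180°.
Leg 2: +145.90° → -47.64°, shortest Δλ = 166.46° (east) — crosses 180°.
Total crossings: 1.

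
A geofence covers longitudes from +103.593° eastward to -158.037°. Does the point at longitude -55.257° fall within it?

Band width going east from +103.593° to -158.037°: ((-158.037 − 103.593) mod 360) = 98.370°.
Offset of -55.257° east of the west edge: ((-55.257 − 103.593) mod 360) = 201.150°.
201.150° > 98.370° ⇒ outside.

No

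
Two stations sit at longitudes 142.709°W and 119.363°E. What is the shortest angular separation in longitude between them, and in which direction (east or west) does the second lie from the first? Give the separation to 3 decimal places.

Raw difference: 119.363 − -142.709 = 262.072°.
Normalise into (−180°, 180°]: 262.072° − 360° = -97.928°.
Negative ⇒ the second point lies to the west; separation 97.928°.

97.928° west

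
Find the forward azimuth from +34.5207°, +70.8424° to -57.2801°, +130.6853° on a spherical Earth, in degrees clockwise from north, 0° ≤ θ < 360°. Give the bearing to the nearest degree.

Δλ = 130.6853 − 70.8424 = 59.8429°.
θ = atan2( sin Δλ · cos φ₂ , cos φ₁ · sin φ₂ − sin φ₁ · cos φ₂ · cos Δλ )
  = atan2(0.46737, -0.84707) = 151.112° → normalised to [0°, 360°): 151.112°.

151°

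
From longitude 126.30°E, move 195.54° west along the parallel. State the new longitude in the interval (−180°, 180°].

69.24°W

Start at +126.30°; shift −195.54° → -69.24°.
-69.24° already lies in (−180°, 180°].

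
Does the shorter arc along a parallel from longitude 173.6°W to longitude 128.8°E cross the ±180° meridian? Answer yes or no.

Yes

Naïve |128.8 − -173.6| = 302.4° > 180°, so the shorter arc goes the other way round — across 180°.
Signed shortest Δλ = ((128.8 − -173.6 + 180) mod 360) − 180 = -57.6°.
Going west by 57.6° from -173.6° passes through 180° before reaching +128.8°.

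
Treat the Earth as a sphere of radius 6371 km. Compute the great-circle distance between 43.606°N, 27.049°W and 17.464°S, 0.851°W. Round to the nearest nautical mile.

Δλ = -0.851 − -27.049 = 26.198°.
Δφ = -17.464 − 43.606 = -61.070°.
a = sin²(Δφ/2) + cos φ₁ · cos φ₂ · sin²(Δλ/2) = 0.293607.
c = 2·atan2(√a, √(1−a)) = 1.14529 rad → d = 6371·c ≈ 7296.62 km ≈ 3939.86 nmi.

3940 nmi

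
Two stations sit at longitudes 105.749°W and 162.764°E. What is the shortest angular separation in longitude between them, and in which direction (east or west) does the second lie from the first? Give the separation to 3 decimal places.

91.487° west

Raw difference: 162.764 − -105.749 = 268.513°.
Normalise into (−180°, 180°]: 268.513° − 360° = -91.487°.
Negative ⇒ the second point lies to the west; separation 91.487°.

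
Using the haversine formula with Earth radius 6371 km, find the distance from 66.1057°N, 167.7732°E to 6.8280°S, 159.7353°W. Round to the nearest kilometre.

8526 km

Δλ = -159.7353 − 167.7732 = -327.5085°; wrapped into (−180°, 180°]: 32.4915°.
Δφ = -6.8280 − 66.1057 = -72.9337°.
a = sin²(Δφ/2) + cos φ₁ · cos φ₂ · sin²(Δλ/2) = 0.384737.
c = 2·atan2(√a, √(1−a)) = 1.33818 rad → d = 6371·c ≈ 8525.53 km.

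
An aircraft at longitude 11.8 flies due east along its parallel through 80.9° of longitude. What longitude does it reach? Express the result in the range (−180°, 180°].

Start at +11.8°; shift +80.9° → +92.7°.
+92.7° already lies in (−180°, 180°].

+92.7°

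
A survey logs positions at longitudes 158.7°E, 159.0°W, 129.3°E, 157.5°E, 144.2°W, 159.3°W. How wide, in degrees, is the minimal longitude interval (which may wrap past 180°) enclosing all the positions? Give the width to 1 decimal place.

86.5°

Sort the longitudes: -159.3°, -159.0°, -144.2°, +129.3°, +157.5°, +158.7°.
Eastward gaps between consecutive values (wrapping around): 0.3°, 14.8°, 273.5°, 28.2°, 1.2°, 42.0°.
Largest gap = 273.5° ⇒ minimal covering band is its complement: 360° − 273.5° = 86.5°.
Band runs from +129.3° eastward to -144.2°, crossing the antimeridian.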